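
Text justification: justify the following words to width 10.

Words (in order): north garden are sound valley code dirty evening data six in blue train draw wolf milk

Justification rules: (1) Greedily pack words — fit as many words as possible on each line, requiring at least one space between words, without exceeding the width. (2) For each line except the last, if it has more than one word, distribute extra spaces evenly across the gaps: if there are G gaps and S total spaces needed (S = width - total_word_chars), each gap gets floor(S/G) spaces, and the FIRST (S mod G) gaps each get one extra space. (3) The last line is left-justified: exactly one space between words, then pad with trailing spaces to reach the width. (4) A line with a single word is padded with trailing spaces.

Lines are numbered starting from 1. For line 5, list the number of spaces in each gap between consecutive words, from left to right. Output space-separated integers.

Answer: 1

Derivation:
Line 1: ['north'] (min_width=5, slack=5)
Line 2: ['garden', 'are'] (min_width=10, slack=0)
Line 3: ['sound'] (min_width=5, slack=5)
Line 4: ['valley'] (min_width=6, slack=4)
Line 5: ['code', 'dirty'] (min_width=10, slack=0)
Line 6: ['evening'] (min_width=7, slack=3)
Line 7: ['data', 'six'] (min_width=8, slack=2)
Line 8: ['in', 'blue'] (min_width=7, slack=3)
Line 9: ['train', 'draw'] (min_width=10, slack=0)
Line 10: ['wolf', 'milk'] (min_width=9, slack=1)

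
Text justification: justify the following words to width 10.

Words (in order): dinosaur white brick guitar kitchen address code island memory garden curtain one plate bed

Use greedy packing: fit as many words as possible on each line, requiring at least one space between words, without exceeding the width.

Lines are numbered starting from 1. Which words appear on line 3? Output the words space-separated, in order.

Answer: brick

Derivation:
Line 1: ['dinosaur'] (min_width=8, slack=2)
Line 2: ['white'] (min_width=5, slack=5)
Line 3: ['brick'] (min_width=5, slack=5)
Line 4: ['guitar'] (min_width=6, slack=4)
Line 5: ['kitchen'] (min_width=7, slack=3)
Line 6: ['address'] (min_width=7, slack=3)
Line 7: ['code'] (min_width=4, slack=6)
Line 8: ['island'] (min_width=6, slack=4)
Line 9: ['memory'] (min_width=6, slack=4)
Line 10: ['garden'] (min_width=6, slack=4)
Line 11: ['curtain'] (min_width=7, slack=3)
Line 12: ['one', 'plate'] (min_width=9, slack=1)
Line 13: ['bed'] (min_width=3, slack=7)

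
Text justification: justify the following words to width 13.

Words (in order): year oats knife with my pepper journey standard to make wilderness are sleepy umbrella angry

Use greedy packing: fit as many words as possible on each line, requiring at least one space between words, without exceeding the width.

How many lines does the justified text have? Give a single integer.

Answer: 10

Derivation:
Line 1: ['year', 'oats'] (min_width=9, slack=4)
Line 2: ['knife', 'with', 'my'] (min_width=13, slack=0)
Line 3: ['pepper'] (min_width=6, slack=7)
Line 4: ['journey'] (min_width=7, slack=6)
Line 5: ['standard', 'to'] (min_width=11, slack=2)
Line 6: ['make'] (min_width=4, slack=9)
Line 7: ['wilderness'] (min_width=10, slack=3)
Line 8: ['are', 'sleepy'] (min_width=10, slack=3)
Line 9: ['umbrella'] (min_width=8, slack=5)
Line 10: ['angry'] (min_width=5, slack=8)
Total lines: 10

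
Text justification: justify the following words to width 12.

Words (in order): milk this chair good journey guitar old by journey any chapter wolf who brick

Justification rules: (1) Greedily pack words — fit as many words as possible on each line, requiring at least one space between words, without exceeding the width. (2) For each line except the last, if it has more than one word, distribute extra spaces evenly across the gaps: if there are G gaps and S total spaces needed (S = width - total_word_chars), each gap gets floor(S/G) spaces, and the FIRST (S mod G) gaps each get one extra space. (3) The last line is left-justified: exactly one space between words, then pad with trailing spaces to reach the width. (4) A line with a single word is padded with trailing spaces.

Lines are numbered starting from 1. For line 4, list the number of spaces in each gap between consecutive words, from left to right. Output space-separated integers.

Answer: 3

Derivation:
Line 1: ['milk', 'this'] (min_width=9, slack=3)
Line 2: ['chair', 'good'] (min_width=10, slack=2)
Line 3: ['journey'] (min_width=7, slack=5)
Line 4: ['guitar', 'old'] (min_width=10, slack=2)
Line 5: ['by', 'journey'] (min_width=10, slack=2)
Line 6: ['any', 'chapter'] (min_width=11, slack=1)
Line 7: ['wolf', 'who'] (min_width=8, slack=4)
Line 8: ['brick'] (min_width=5, slack=7)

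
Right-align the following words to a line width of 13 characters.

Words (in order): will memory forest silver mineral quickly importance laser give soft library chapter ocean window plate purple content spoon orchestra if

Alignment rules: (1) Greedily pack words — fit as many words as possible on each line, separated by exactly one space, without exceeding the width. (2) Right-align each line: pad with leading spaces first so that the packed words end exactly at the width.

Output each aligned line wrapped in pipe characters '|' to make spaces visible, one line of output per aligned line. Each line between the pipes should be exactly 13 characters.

Answer: |  will memory|
|forest silver|
|      mineral|
|      quickly|
|   importance|
|   laser give|
| soft library|
|chapter ocean|
| window plate|
|       purple|
|content spoon|
| orchestra if|

Derivation:
Line 1: ['will', 'memory'] (min_width=11, slack=2)
Line 2: ['forest', 'silver'] (min_width=13, slack=0)
Line 3: ['mineral'] (min_width=7, slack=6)
Line 4: ['quickly'] (min_width=7, slack=6)
Line 5: ['importance'] (min_width=10, slack=3)
Line 6: ['laser', 'give'] (min_width=10, slack=3)
Line 7: ['soft', 'library'] (min_width=12, slack=1)
Line 8: ['chapter', 'ocean'] (min_width=13, slack=0)
Line 9: ['window', 'plate'] (min_width=12, slack=1)
Line 10: ['purple'] (min_width=6, slack=7)
Line 11: ['content', 'spoon'] (min_width=13, slack=0)
Line 12: ['orchestra', 'if'] (min_width=12, slack=1)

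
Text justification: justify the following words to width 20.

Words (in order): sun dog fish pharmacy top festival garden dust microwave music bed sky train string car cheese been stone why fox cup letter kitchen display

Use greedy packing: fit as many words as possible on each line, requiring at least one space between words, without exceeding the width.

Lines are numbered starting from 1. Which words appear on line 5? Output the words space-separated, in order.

Line 1: ['sun', 'dog', 'fish'] (min_width=12, slack=8)
Line 2: ['pharmacy', 'top'] (min_width=12, slack=8)
Line 3: ['festival', 'garden', 'dust'] (min_width=20, slack=0)
Line 4: ['microwave', 'music', 'bed'] (min_width=19, slack=1)
Line 5: ['sky', 'train', 'string', 'car'] (min_width=20, slack=0)
Line 6: ['cheese', 'been', 'stone'] (min_width=17, slack=3)
Line 7: ['why', 'fox', 'cup', 'letter'] (min_width=18, slack=2)
Line 8: ['kitchen', 'display'] (min_width=15, slack=5)

Answer: sky train string car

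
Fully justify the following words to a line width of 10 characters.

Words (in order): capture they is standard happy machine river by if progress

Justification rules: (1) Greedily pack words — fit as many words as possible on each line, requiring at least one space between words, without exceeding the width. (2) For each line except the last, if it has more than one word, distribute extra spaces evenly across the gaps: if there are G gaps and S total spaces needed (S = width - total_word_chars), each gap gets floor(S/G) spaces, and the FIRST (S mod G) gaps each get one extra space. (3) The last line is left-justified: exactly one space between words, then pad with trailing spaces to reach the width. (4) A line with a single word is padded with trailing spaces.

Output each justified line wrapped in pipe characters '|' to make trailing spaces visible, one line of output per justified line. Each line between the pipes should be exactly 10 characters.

Line 1: ['capture'] (min_width=7, slack=3)
Line 2: ['they', 'is'] (min_width=7, slack=3)
Line 3: ['standard'] (min_width=8, slack=2)
Line 4: ['happy'] (min_width=5, slack=5)
Line 5: ['machine'] (min_width=7, slack=3)
Line 6: ['river', 'by'] (min_width=8, slack=2)
Line 7: ['if'] (min_width=2, slack=8)
Line 8: ['progress'] (min_width=8, slack=2)

Answer: |capture   |
|they    is|
|standard  |
|happy     |
|machine   |
|river   by|
|if        |
|progress  |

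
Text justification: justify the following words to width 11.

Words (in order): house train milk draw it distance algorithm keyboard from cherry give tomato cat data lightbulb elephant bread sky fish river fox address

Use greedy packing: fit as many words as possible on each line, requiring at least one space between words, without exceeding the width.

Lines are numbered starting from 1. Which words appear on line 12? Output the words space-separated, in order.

Answer: fish river

Derivation:
Line 1: ['house', 'train'] (min_width=11, slack=0)
Line 2: ['milk', 'draw'] (min_width=9, slack=2)
Line 3: ['it', 'distance'] (min_width=11, slack=0)
Line 4: ['algorithm'] (min_width=9, slack=2)
Line 5: ['keyboard'] (min_width=8, slack=3)
Line 6: ['from', 'cherry'] (min_width=11, slack=0)
Line 7: ['give', 'tomato'] (min_width=11, slack=0)
Line 8: ['cat', 'data'] (min_width=8, slack=3)
Line 9: ['lightbulb'] (min_width=9, slack=2)
Line 10: ['elephant'] (min_width=8, slack=3)
Line 11: ['bread', 'sky'] (min_width=9, slack=2)
Line 12: ['fish', 'river'] (min_width=10, slack=1)
Line 13: ['fox', 'address'] (min_width=11, slack=0)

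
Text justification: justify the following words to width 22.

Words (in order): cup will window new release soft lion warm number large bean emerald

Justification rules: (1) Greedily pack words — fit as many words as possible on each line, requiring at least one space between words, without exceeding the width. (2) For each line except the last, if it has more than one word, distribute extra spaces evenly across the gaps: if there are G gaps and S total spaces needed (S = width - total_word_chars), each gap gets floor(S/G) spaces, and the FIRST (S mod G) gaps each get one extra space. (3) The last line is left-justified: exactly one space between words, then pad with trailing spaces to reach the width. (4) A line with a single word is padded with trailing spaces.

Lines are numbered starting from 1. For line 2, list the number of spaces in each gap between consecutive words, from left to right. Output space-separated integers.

Line 1: ['cup', 'will', 'window', 'new'] (min_width=19, slack=3)
Line 2: ['release', 'soft', 'lion', 'warm'] (min_width=22, slack=0)
Line 3: ['number', 'large', 'bean'] (min_width=17, slack=5)
Line 4: ['emerald'] (min_width=7, slack=15)

Answer: 1 1 1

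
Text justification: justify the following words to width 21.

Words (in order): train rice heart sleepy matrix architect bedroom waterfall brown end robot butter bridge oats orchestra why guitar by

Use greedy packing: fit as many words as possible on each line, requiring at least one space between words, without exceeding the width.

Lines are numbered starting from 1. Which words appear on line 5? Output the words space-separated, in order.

Line 1: ['train', 'rice', 'heart'] (min_width=16, slack=5)
Line 2: ['sleepy', 'matrix'] (min_width=13, slack=8)
Line 3: ['architect', 'bedroom'] (min_width=17, slack=4)
Line 4: ['waterfall', 'brown', 'end'] (min_width=19, slack=2)
Line 5: ['robot', 'butter', 'bridge'] (min_width=19, slack=2)
Line 6: ['oats', 'orchestra', 'why'] (min_width=18, slack=3)
Line 7: ['guitar', 'by'] (min_width=9, slack=12)

Answer: robot butter bridge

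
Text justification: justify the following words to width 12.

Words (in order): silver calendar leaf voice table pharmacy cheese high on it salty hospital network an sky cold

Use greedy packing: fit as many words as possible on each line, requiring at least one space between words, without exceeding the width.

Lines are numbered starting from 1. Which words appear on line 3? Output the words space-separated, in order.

Line 1: ['silver'] (min_width=6, slack=6)
Line 2: ['calendar'] (min_width=8, slack=4)
Line 3: ['leaf', 'voice'] (min_width=10, slack=2)
Line 4: ['table'] (min_width=5, slack=7)
Line 5: ['pharmacy'] (min_width=8, slack=4)
Line 6: ['cheese', 'high'] (min_width=11, slack=1)
Line 7: ['on', 'it', 'salty'] (min_width=11, slack=1)
Line 8: ['hospital'] (min_width=8, slack=4)
Line 9: ['network', 'an'] (min_width=10, slack=2)
Line 10: ['sky', 'cold'] (min_width=8, slack=4)

Answer: leaf voice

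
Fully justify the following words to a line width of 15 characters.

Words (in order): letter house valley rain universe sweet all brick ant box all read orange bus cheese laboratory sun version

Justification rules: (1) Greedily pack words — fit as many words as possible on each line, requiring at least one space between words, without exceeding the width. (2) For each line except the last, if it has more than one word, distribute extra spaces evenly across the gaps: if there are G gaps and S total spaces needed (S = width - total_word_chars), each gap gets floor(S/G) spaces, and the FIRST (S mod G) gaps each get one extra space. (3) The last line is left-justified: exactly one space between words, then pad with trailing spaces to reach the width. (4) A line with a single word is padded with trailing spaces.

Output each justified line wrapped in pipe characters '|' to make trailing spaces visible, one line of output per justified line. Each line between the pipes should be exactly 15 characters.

Answer: |letter    house|
|valley     rain|
|universe  sweet|
|all  brick  ant|
|box   all  read|
|orange      bus|
|cheese         |
|laboratory  sun|
|version        |

Derivation:
Line 1: ['letter', 'house'] (min_width=12, slack=3)
Line 2: ['valley', 'rain'] (min_width=11, slack=4)
Line 3: ['universe', 'sweet'] (min_width=14, slack=1)
Line 4: ['all', 'brick', 'ant'] (min_width=13, slack=2)
Line 5: ['box', 'all', 'read'] (min_width=12, slack=3)
Line 6: ['orange', 'bus'] (min_width=10, slack=5)
Line 7: ['cheese'] (min_width=6, slack=9)
Line 8: ['laboratory', 'sun'] (min_width=14, slack=1)
Line 9: ['version'] (min_width=7, slack=8)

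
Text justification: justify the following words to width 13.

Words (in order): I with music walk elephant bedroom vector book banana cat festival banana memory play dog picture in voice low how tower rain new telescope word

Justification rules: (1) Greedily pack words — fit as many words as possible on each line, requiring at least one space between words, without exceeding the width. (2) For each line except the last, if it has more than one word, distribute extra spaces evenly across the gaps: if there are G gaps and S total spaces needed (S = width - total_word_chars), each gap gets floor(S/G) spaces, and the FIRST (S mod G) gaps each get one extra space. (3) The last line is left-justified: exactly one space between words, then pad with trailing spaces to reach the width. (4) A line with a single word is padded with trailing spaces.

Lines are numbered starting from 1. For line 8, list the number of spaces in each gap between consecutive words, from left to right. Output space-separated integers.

Line 1: ['I', 'with', 'music'] (min_width=12, slack=1)
Line 2: ['walk', 'elephant'] (min_width=13, slack=0)
Line 3: ['bedroom'] (min_width=7, slack=6)
Line 4: ['vector', 'book'] (min_width=11, slack=2)
Line 5: ['banana', 'cat'] (min_width=10, slack=3)
Line 6: ['festival'] (min_width=8, slack=5)
Line 7: ['banana', 'memory'] (min_width=13, slack=0)
Line 8: ['play', 'dog'] (min_width=8, slack=5)
Line 9: ['picture', 'in'] (min_width=10, slack=3)
Line 10: ['voice', 'low', 'how'] (min_width=13, slack=0)
Line 11: ['tower', 'rain'] (min_width=10, slack=3)
Line 12: ['new', 'telescope'] (min_width=13, slack=0)
Line 13: ['word'] (min_width=4, slack=9)

Answer: 6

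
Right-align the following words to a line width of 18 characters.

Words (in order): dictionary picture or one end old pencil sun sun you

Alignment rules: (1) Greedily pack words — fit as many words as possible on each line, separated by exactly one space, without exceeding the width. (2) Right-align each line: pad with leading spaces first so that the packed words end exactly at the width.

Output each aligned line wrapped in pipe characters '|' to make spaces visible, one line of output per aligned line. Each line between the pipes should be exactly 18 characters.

Line 1: ['dictionary', 'picture'] (min_width=18, slack=0)
Line 2: ['or', 'one', 'end', 'old'] (min_width=14, slack=4)
Line 3: ['pencil', 'sun', 'sun', 'you'] (min_width=18, slack=0)

Answer: |dictionary picture|
|    or one end old|
|pencil sun sun you|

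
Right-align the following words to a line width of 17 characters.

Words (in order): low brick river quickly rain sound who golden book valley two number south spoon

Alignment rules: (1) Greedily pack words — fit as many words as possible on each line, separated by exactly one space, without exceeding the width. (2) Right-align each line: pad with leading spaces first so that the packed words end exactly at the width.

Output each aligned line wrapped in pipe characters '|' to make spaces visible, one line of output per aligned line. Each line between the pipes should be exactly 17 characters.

Line 1: ['low', 'brick', 'river'] (min_width=15, slack=2)
Line 2: ['quickly', 'rain'] (min_width=12, slack=5)
Line 3: ['sound', 'who', 'golden'] (min_width=16, slack=1)
Line 4: ['book', 'valley', 'two'] (min_width=15, slack=2)
Line 5: ['number', 'south'] (min_width=12, slack=5)
Line 6: ['spoon'] (min_width=5, slack=12)

Answer: |  low brick river|
|     quickly rain|
| sound who golden|
|  book valley two|
|     number south|
|            spoon|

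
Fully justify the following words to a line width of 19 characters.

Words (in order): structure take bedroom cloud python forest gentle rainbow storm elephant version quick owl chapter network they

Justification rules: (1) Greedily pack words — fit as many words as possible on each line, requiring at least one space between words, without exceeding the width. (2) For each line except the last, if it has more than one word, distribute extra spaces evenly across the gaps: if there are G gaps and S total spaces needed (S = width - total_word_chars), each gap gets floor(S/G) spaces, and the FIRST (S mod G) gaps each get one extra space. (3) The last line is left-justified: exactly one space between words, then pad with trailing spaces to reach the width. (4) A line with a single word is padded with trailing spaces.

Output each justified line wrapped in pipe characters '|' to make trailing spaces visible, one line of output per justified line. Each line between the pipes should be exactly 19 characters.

Line 1: ['structure', 'take'] (min_width=14, slack=5)
Line 2: ['bedroom', 'cloud'] (min_width=13, slack=6)
Line 3: ['python', 'forest'] (min_width=13, slack=6)
Line 4: ['gentle', 'rainbow'] (min_width=14, slack=5)
Line 5: ['storm', 'elephant'] (min_width=14, slack=5)
Line 6: ['version', 'quick', 'owl'] (min_width=17, slack=2)
Line 7: ['chapter', 'network'] (min_width=15, slack=4)
Line 8: ['they'] (min_width=4, slack=15)

Answer: |structure      take|
|bedroom       cloud|
|python       forest|
|gentle      rainbow|
|storm      elephant|
|version  quick  owl|
|chapter     network|
|they               |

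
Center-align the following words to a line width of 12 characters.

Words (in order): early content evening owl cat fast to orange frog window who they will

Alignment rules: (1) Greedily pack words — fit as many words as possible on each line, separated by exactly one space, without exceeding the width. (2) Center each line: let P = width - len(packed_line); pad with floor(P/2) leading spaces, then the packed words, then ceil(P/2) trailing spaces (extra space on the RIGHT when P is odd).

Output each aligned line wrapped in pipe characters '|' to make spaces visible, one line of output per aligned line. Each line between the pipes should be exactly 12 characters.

Line 1: ['early'] (min_width=5, slack=7)
Line 2: ['content'] (min_width=7, slack=5)
Line 3: ['evening', 'owl'] (min_width=11, slack=1)
Line 4: ['cat', 'fast', 'to'] (min_width=11, slack=1)
Line 5: ['orange', 'frog'] (min_width=11, slack=1)
Line 6: ['window', 'who'] (min_width=10, slack=2)
Line 7: ['they', 'will'] (min_width=9, slack=3)

Answer: |   early    |
|  content   |
|evening owl |
|cat fast to |
|orange frog |
| window who |
| they will  |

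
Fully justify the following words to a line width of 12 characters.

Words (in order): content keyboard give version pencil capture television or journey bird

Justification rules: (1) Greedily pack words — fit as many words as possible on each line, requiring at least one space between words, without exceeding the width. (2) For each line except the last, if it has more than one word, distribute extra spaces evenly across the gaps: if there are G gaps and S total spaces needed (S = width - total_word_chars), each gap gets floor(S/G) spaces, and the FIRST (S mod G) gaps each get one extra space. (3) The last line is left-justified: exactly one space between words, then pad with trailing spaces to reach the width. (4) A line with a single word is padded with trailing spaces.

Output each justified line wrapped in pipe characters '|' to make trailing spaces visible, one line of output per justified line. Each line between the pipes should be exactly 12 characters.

Answer: |content     |
|keyboard    |
|give version|
|pencil      |
|capture     |
|television  |
|or   journey|
|bird        |

Derivation:
Line 1: ['content'] (min_width=7, slack=5)
Line 2: ['keyboard'] (min_width=8, slack=4)
Line 3: ['give', 'version'] (min_width=12, slack=0)
Line 4: ['pencil'] (min_width=6, slack=6)
Line 5: ['capture'] (min_width=7, slack=5)
Line 6: ['television'] (min_width=10, slack=2)
Line 7: ['or', 'journey'] (min_width=10, slack=2)
Line 8: ['bird'] (min_width=4, slack=8)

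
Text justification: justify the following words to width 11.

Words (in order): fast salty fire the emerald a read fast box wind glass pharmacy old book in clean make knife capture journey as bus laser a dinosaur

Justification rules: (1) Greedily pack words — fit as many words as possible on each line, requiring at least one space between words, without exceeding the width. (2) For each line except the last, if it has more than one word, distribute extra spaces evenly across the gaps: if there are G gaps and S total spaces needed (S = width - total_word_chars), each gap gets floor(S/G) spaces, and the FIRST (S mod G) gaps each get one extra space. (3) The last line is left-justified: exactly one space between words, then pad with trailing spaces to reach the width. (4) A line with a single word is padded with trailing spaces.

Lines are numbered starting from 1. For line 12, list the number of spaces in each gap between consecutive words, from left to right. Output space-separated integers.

Answer: 2

Derivation:
Line 1: ['fast', 'salty'] (min_width=10, slack=1)
Line 2: ['fire', 'the'] (min_width=8, slack=3)
Line 3: ['emerald', 'a'] (min_width=9, slack=2)
Line 4: ['read', 'fast'] (min_width=9, slack=2)
Line 5: ['box', 'wind'] (min_width=8, slack=3)
Line 6: ['glass'] (min_width=5, slack=6)
Line 7: ['pharmacy'] (min_width=8, slack=3)
Line 8: ['old', 'book', 'in'] (min_width=11, slack=0)
Line 9: ['clean', 'make'] (min_width=10, slack=1)
Line 10: ['knife'] (min_width=5, slack=6)
Line 11: ['capture'] (min_width=7, slack=4)
Line 12: ['journey', 'as'] (min_width=10, slack=1)
Line 13: ['bus', 'laser', 'a'] (min_width=11, slack=0)
Line 14: ['dinosaur'] (min_width=8, slack=3)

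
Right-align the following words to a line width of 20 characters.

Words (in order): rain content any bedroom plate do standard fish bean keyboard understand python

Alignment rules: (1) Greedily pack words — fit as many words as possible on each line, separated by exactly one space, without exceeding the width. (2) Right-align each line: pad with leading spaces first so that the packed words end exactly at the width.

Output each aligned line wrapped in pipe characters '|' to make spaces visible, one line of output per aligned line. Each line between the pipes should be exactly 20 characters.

Line 1: ['rain', 'content', 'any'] (min_width=16, slack=4)
Line 2: ['bedroom', 'plate', 'do'] (min_width=16, slack=4)
Line 3: ['standard', 'fish', 'bean'] (min_width=18, slack=2)
Line 4: ['keyboard', 'understand'] (min_width=19, slack=1)
Line 5: ['python'] (min_width=6, slack=14)

Answer: |    rain content any|
|    bedroom plate do|
|  standard fish bean|
| keyboard understand|
|              python|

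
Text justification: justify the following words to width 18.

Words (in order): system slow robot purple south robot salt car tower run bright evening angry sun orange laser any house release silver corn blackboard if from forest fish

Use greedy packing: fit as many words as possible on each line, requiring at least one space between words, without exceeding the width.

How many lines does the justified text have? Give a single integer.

Line 1: ['system', 'slow', 'robot'] (min_width=17, slack=1)
Line 2: ['purple', 'south', 'robot'] (min_width=18, slack=0)
Line 3: ['salt', 'car', 'tower', 'run'] (min_width=18, slack=0)
Line 4: ['bright', 'evening'] (min_width=14, slack=4)
Line 5: ['angry', 'sun', 'orange'] (min_width=16, slack=2)
Line 6: ['laser', 'any', 'house'] (min_width=15, slack=3)
Line 7: ['release', 'silver'] (min_width=14, slack=4)
Line 8: ['corn', 'blackboard', 'if'] (min_width=18, slack=0)
Line 9: ['from', 'forest', 'fish'] (min_width=16, slack=2)
Total lines: 9

Answer: 9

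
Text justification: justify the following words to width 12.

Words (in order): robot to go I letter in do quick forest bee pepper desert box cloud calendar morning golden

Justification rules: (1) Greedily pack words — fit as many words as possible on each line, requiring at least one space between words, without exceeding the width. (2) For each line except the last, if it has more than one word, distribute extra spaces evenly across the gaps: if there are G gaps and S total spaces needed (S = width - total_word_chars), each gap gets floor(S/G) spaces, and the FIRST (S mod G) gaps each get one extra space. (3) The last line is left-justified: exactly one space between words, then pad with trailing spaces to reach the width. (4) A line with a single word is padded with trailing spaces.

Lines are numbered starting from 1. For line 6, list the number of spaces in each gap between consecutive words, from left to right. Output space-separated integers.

Answer: 3

Derivation:
Line 1: ['robot', 'to', 'go'] (min_width=11, slack=1)
Line 2: ['I', 'letter', 'in'] (min_width=11, slack=1)
Line 3: ['do', 'quick'] (min_width=8, slack=4)
Line 4: ['forest', 'bee'] (min_width=10, slack=2)
Line 5: ['pepper'] (min_width=6, slack=6)
Line 6: ['desert', 'box'] (min_width=10, slack=2)
Line 7: ['cloud'] (min_width=5, slack=7)
Line 8: ['calendar'] (min_width=8, slack=4)
Line 9: ['morning'] (min_width=7, slack=5)
Line 10: ['golden'] (min_width=6, slack=6)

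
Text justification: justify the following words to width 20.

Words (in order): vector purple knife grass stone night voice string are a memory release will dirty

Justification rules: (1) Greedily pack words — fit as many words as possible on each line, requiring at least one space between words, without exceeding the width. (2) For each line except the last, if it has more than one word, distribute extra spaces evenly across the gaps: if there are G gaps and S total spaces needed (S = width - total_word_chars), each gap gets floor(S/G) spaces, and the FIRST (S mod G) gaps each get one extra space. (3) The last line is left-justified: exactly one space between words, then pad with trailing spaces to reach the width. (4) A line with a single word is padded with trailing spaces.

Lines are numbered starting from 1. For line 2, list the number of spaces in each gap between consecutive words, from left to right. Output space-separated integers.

Answer: 3 2

Derivation:
Line 1: ['vector', 'purple', 'knife'] (min_width=19, slack=1)
Line 2: ['grass', 'stone', 'night'] (min_width=17, slack=3)
Line 3: ['voice', 'string', 'are', 'a'] (min_width=18, slack=2)
Line 4: ['memory', 'release', 'will'] (min_width=19, slack=1)
Line 5: ['dirty'] (min_width=5, slack=15)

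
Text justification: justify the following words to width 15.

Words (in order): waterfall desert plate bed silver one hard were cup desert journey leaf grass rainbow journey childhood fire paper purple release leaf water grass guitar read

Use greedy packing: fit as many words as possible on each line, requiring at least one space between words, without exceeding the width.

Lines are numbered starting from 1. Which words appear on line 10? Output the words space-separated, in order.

Answer: release leaf

Derivation:
Line 1: ['waterfall'] (min_width=9, slack=6)
Line 2: ['desert', 'plate'] (min_width=12, slack=3)
Line 3: ['bed', 'silver', 'one'] (min_width=14, slack=1)
Line 4: ['hard', 'were', 'cup'] (min_width=13, slack=2)
Line 5: ['desert', 'journey'] (min_width=14, slack=1)
Line 6: ['leaf', 'grass'] (min_width=10, slack=5)
Line 7: ['rainbow', 'journey'] (min_width=15, slack=0)
Line 8: ['childhood', 'fire'] (min_width=14, slack=1)
Line 9: ['paper', 'purple'] (min_width=12, slack=3)
Line 10: ['release', 'leaf'] (min_width=12, slack=3)
Line 11: ['water', 'grass'] (min_width=11, slack=4)
Line 12: ['guitar', 'read'] (min_width=11, slack=4)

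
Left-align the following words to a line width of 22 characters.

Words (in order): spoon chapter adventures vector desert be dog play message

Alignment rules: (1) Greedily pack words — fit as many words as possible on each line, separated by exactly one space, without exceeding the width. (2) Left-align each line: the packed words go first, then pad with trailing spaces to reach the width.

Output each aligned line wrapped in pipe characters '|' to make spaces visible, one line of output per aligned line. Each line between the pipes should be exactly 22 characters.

Line 1: ['spoon', 'chapter'] (min_width=13, slack=9)
Line 2: ['adventures', 'vector'] (min_width=17, slack=5)
Line 3: ['desert', 'be', 'dog', 'play'] (min_width=18, slack=4)
Line 4: ['message'] (min_width=7, slack=15)

Answer: |spoon chapter         |
|adventures vector     |
|desert be dog play    |
|message               |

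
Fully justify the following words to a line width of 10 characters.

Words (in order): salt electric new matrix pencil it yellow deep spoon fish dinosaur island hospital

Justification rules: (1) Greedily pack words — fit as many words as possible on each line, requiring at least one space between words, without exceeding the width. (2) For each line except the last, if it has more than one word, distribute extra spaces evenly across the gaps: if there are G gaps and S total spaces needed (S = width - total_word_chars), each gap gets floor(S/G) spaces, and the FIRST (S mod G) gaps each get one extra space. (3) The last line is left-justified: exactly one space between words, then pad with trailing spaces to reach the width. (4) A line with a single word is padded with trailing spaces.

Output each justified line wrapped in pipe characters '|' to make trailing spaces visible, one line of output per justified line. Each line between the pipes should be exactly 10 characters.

Line 1: ['salt'] (min_width=4, slack=6)
Line 2: ['electric'] (min_width=8, slack=2)
Line 3: ['new', 'matrix'] (min_width=10, slack=0)
Line 4: ['pencil', 'it'] (min_width=9, slack=1)
Line 5: ['yellow'] (min_width=6, slack=4)
Line 6: ['deep', 'spoon'] (min_width=10, slack=0)
Line 7: ['fish'] (min_width=4, slack=6)
Line 8: ['dinosaur'] (min_width=8, slack=2)
Line 9: ['island'] (min_width=6, slack=4)
Line 10: ['hospital'] (min_width=8, slack=2)

Answer: |salt      |
|electric  |
|new matrix|
|pencil  it|
|yellow    |
|deep spoon|
|fish      |
|dinosaur  |
|island    |
|hospital  |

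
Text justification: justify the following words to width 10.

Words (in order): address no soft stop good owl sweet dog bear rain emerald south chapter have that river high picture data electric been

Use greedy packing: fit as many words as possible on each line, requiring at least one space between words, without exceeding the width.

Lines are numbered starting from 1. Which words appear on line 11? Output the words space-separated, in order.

Line 1: ['address', 'no'] (min_width=10, slack=0)
Line 2: ['soft', 'stop'] (min_width=9, slack=1)
Line 3: ['good', 'owl'] (min_width=8, slack=2)
Line 4: ['sweet', 'dog'] (min_width=9, slack=1)
Line 5: ['bear', 'rain'] (min_width=9, slack=1)
Line 6: ['emerald'] (min_width=7, slack=3)
Line 7: ['south'] (min_width=5, slack=5)
Line 8: ['chapter'] (min_width=7, slack=3)
Line 9: ['have', 'that'] (min_width=9, slack=1)
Line 10: ['river', 'high'] (min_width=10, slack=0)
Line 11: ['picture'] (min_width=7, slack=3)
Line 12: ['data'] (min_width=4, slack=6)
Line 13: ['electric'] (min_width=8, slack=2)
Line 14: ['been'] (min_width=4, slack=6)

Answer: picture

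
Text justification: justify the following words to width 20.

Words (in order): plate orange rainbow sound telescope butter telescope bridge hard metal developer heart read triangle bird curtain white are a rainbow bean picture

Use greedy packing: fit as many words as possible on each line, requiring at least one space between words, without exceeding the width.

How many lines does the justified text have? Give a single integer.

Line 1: ['plate', 'orange', 'rainbow'] (min_width=20, slack=0)
Line 2: ['sound', 'telescope'] (min_width=15, slack=5)
Line 3: ['butter', 'telescope'] (min_width=16, slack=4)
Line 4: ['bridge', 'hard', 'metal'] (min_width=17, slack=3)
Line 5: ['developer', 'heart', 'read'] (min_width=20, slack=0)
Line 6: ['triangle', 'bird'] (min_width=13, slack=7)
Line 7: ['curtain', 'white', 'are', 'a'] (min_width=19, slack=1)
Line 8: ['rainbow', 'bean', 'picture'] (min_width=20, slack=0)
Total lines: 8

Answer: 8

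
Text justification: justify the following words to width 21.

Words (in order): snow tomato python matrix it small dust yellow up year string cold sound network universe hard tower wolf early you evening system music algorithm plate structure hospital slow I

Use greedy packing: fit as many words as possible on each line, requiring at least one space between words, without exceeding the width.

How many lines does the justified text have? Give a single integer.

Answer: 10

Derivation:
Line 1: ['snow', 'tomato', 'python'] (min_width=18, slack=3)
Line 2: ['matrix', 'it', 'small', 'dust'] (min_width=20, slack=1)
Line 3: ['yellow', 'up', 'year', 'string'] (min_width=21, slack=0)
Line 4: ['cold', 'sound', 'network'] (min_width=18, slack=3)
Line 5: ['universe', 'hard', 'tower'] (min_width=19, slack=2)
Line 6: ['wolf', 'early', 'you'] (min_width=14, slack=7)
Line 7: ['evening', 'system', 'music'] (min_width=20, slack=1)
Line 8: ['algorithm', 'plate'] (min_width=15, slack=6)
Line 9: ['structure', 'hospital'] (min_width=18, slack=3)
Line 10: ['slow', 'I'] (min_width=6, slack=15)
Total lines: 10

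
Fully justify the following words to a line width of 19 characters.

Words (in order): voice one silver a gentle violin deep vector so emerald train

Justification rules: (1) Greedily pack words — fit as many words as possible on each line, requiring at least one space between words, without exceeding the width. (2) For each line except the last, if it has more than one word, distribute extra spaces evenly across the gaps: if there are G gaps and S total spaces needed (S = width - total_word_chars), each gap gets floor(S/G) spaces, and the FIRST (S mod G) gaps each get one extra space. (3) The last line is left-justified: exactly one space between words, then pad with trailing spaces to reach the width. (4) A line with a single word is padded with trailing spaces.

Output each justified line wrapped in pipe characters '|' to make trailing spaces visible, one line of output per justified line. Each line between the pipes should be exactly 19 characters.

Answer: |voice  one silver a|
|gentle  violin deep|
|vector  so  emerald|
|train              |

Derivation:
Line 1: ['voice', 'one', 'silver', 'a'] (min_width=18, slack=1)
Line 2: ['gentle', 'violin', 'deep'] (min_width=18, slack=1)
Line 3: ['vector', 'so', 'emerald'] (min_width=17, slack=2)
Line 4: ['train'] (min_width=5, slack=14)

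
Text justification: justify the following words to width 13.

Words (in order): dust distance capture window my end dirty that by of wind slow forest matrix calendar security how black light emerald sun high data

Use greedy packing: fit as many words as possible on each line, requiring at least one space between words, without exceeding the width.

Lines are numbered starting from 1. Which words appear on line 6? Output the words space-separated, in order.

Line 1: ['dust', 'distance'] (min_width=13, slack=0)
Line 2: ['capture'] (min_width=7, slack=6)
Line 3: ['window', 'my', 'end'] (min_width=13, slack=0)
Line 4: ['dirty', 'that', 'by'] (min_width=13, slack=0)
Line 5: ['of', 'wind', 'slow'] (min_width=12, slack=1)
Line 6: ['forest', 'matrix'] (min_width=13, slack=0)
Line 7: ['calendar'] (min_width=8, slack=5)
Line 8: ['security', 'how'] (min_width=12, slack=1)
Line 9: ['black', 'light'] (min_width=11, slack=2)
Line 10: ['emerald', 'sun'] (min_width=11, slack=2)
Line 11: ['high', 'data'] (min_width=9, slack=4)

Answer: forest matrix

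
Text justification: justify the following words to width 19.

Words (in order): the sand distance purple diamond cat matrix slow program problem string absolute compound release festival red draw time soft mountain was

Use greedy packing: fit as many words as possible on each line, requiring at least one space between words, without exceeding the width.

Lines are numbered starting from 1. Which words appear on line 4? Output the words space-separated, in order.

Answer: problem string

Derivation:
Line 1: ['the', 'sand', 'distance'] (min_width=17, slack=2)
Line 2: ['purple', 'diamond', 'cat'] (min_width=18, slack=1)
Line 3: ['matrix', 'slow', 'program'] (min_width=19, slack=0)
Line 4: ['problem', 'string'] (min_width=14, slack=5)
Line 5: ['absolute', 'compound'] (min_width=17, slack=2)
Line 6: ['release', 'festival'] (min_width=16, slack=3)
Line 7: ['red', 'draw', 'time', 'soft'] (min_width=18, slack=1)
Line 8: ['mountain', 'was'] (min_width=12, slack=7)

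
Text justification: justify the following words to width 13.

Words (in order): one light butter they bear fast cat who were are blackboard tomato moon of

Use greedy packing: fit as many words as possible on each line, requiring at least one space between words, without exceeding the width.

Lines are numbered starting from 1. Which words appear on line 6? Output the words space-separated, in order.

Answer: tomato moon

Derivation:
Line 1: ['one', 'light'] (min_width=9, slack=4)
Line 2: ['butter', 'they'] (min_width=11, slack=2)
Line 3: ['bear', 'fast', 'cat'] (min_width=13, slack=0)
Line 4: ['who', 'were', 'are'] (min_width=12, slack=1)
Line 5: ['blackboard'] (min_width=10, slack=3)
Line 6: ['tomato', 'moon'] (min_width=11, slack=2)
Line 7: ['of'] (min_width=2, slack=11)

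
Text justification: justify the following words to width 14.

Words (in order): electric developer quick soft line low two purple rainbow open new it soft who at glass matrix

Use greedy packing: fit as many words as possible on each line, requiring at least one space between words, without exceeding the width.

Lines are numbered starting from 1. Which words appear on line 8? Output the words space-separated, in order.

Answer: glass matrix

Derivation:
Line 1: ['electric'] (min_width=8, slack=6)
Line 2: ['developer'] (min_width=9, slack=5)
Line 3: ['quick', 'soft'] (min_width=10, slack=4)
Line 4: ['line', 'low', 'two'] (min_width=12, slack=2)
Line 5: ['purple', 'rainbow'] (min_width=14, slack=0)
Line 6: ['open', 'new', 'it'] (min_width=11, slack=3)
Line 7: ['soft', 'who', 'at'] (min_width=11, slack=3)
Line 8: ['glass', 'matrix'] (min_width=12, slack=2)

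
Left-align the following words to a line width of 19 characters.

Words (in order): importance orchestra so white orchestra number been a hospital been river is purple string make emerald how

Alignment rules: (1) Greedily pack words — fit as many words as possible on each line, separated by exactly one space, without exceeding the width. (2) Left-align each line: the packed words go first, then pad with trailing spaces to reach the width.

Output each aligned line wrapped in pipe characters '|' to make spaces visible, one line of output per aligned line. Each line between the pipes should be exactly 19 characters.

Answer: |importance         |
|orchestra so white |
|orchestra number   |
|been a hospital    |
|been river is      |
|purple string make |
|emerald how        |

Derivation:
Line 1: ['importance'] (min_width=10, slack=9)
Line 2: ['orchestra', 'so', 'white'] (min_width=18, slack=1)
Line 3: ['orchestra', 'number'] (min_width=16, slack=3)
Line 4: ['been', 'a', 'hospital'] (min_width=15, slack=4)
Line 5: ['been', 'river', 'is'] (min_width=13, slack=6)
Line 6: ['purple', 'string', 'make'] (min_width=18, slack=1)
Line 7: ['emerald', 'how'] (min_width=11, slack=8)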